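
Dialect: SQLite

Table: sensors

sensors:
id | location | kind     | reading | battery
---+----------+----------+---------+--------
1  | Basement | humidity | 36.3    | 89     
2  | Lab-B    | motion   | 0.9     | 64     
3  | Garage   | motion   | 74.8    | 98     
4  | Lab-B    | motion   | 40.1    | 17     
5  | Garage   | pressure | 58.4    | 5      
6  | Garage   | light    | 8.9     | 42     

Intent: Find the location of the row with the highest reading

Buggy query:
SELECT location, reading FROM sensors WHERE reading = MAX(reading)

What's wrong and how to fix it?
Bug: MAX(reading) is an aggregate and cannot be used directly in WHERE

Fix: Use a subquery: WHERE reading = (SELECT MAX(reading) FROM sensors)

Corrected query:
SELECT location, reading FROM sensors WHERE reading = (SELECT MAX(reading) FROM sensors)

Result:
location | reading
---------+--------
Garage   | 74.8   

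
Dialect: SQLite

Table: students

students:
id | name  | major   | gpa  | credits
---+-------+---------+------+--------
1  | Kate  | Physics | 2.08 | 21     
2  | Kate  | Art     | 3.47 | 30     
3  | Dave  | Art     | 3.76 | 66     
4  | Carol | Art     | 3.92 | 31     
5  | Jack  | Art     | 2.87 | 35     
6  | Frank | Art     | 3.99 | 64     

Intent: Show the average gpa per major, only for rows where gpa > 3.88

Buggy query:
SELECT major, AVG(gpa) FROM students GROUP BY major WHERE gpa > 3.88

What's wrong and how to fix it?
Bug: WHERE cannot follow GROUP BY

Fix: Move the WHERE clause before GROUP BY

Corrected query:
SELECT major, AVG(gpa) FROM students WHERE gpa > 3.88 GROUP BY major

Result:
major | AVG(gpa)
------+---------
Art   | 3.955   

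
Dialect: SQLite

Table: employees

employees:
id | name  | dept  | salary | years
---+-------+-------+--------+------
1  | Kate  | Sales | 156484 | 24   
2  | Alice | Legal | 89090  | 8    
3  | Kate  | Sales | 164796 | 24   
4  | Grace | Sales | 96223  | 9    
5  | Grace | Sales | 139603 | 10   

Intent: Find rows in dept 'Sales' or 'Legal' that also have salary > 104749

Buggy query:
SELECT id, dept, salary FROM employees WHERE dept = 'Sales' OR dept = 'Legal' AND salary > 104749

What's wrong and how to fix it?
Bug: AND binds tighter than OR, so this parses as dept = 'Sales' OR (dept = 'Legal' AND salary > 104749)

Fix: Add parentheses around the OR so the AND applies to both alternatives

Corrected query:
SELECT id, dept, salary FROM employees WHERE (dept = 'Sales' OR dept = 'Legal') AND salary > 104749

Result:
id | dept  | salary
---+-------+-------
1  | Sales | 156484
3  | Sales | 164796
5  | Sales | 139603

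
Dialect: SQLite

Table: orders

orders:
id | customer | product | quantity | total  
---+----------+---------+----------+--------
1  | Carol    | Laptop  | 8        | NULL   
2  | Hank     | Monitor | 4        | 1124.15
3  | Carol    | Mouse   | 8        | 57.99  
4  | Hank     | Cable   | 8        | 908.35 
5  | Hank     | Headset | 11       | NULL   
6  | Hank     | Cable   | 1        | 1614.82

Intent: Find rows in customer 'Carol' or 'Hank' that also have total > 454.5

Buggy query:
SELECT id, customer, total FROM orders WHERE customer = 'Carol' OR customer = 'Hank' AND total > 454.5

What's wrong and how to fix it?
Bug: AND binds tighter than OR, so this parses as customer = 'Carol' OR (customer = 'Hank' AND total > 454.5)

Fix: Add parentheses around the OR so the AND applies to both alternatives

Corrected query:
SELECT id, customer, total FROM orders WHERE (customer = 'Carol' OR customer = 'Hank') AND total > 454.5

Result:
id | customer | total  
---+----------+--------
2  | Hank     | 1124.15
4  | Hank     | 908.35 
6  | Hank     | 1614.82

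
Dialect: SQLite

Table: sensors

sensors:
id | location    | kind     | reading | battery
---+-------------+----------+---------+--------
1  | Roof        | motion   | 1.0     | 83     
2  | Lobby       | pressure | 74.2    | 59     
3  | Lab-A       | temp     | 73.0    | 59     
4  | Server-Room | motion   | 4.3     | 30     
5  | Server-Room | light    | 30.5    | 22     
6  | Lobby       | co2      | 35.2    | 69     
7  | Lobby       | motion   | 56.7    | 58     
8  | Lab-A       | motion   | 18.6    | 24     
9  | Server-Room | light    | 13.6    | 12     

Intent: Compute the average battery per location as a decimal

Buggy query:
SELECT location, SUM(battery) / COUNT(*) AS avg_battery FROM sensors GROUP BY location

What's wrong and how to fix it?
Bug: SUM(battery) and COUNT(*) are both integers; the division truncates the fractional part

Fix: Cast one side to REAL so the division keeps the fractional part

Corrected query:
SELECT location, SUM(battery) * 1.0 / COUNT(*) AS avg_battery FROM sensors GROUP BY location

Result:
location    | avg_battery
------------+------------
Lab-A       | 41.5       
Lobby       | 62         
Roof        | 83         
Server-Room | 21.333333  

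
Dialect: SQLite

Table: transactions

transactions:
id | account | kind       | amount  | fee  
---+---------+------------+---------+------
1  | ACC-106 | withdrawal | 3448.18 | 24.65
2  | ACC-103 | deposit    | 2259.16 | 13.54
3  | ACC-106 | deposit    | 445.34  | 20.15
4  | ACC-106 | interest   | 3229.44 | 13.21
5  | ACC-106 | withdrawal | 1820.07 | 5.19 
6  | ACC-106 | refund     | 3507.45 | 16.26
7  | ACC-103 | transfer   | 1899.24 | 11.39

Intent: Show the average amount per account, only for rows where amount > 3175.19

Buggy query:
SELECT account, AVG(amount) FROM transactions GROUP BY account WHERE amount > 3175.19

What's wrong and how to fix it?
Bug: Row-level WHERE must come before GROUP BY in the clause order

Fix: Move the WHERE clause before GROUP BY

Corrected query:
SELECT account, AVG(amount) FROM transactions WHERE amount > 3175.19 GROUP BY account

Result:
account | AVG(amount)
--------+------------
ACC-106 | 3395.023333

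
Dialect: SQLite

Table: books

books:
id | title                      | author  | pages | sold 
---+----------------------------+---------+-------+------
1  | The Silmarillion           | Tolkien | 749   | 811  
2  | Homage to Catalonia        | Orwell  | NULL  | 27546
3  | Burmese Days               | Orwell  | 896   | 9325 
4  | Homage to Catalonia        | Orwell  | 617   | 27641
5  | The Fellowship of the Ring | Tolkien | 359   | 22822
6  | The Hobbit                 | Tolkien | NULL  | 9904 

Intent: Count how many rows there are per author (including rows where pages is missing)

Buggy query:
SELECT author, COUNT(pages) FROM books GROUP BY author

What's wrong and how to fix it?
Bug: COUNT(column) counts non-NULL values only; rows with NULL pages aren't counted

Fix: Replace COUNT(pages) with COUNT(*)

Corrected query:
SELECT author, COUNT(*) FROM books GROUP BY author

Result:
author  | COUNT(*)
--------+---------
Orwell  | 3       
Tolkien | 3       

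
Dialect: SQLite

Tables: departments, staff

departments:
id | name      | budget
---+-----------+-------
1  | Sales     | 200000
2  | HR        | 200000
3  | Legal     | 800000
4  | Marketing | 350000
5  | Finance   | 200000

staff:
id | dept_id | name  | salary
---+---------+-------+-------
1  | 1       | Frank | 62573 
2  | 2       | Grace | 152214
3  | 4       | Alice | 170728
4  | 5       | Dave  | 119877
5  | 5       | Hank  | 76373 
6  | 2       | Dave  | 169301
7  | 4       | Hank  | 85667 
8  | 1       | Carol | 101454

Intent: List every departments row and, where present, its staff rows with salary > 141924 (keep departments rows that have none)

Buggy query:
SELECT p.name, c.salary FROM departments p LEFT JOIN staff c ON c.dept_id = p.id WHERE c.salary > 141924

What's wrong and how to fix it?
Bug: A WHERE condition on the right-hand table after LEFT JOIN drops unmatched parents

Fix: Move the right-table condition into the ON clause so unmatched parents are kept

Corrected query:
SELECT p.name, c.salary FROM departments p LEFT JOIN staff c ON c.dept_id = p.id AND c.salary > 141924

Result:
name      | salary
----------+-------
Sales     | NULL  
HR        | 152214
HR        | 169301
Legal     | NULL  
Marketing | 170728
Finance   | NULL  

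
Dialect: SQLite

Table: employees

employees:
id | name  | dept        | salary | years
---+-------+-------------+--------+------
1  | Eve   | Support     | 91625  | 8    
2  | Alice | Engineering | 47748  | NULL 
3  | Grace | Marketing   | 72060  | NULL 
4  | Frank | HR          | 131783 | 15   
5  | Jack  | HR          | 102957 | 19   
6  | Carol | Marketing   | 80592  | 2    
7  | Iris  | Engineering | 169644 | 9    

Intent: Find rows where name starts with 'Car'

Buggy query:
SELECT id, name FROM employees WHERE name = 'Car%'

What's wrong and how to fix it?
Bug: Wildcards only work with LIKE; '=' treats '%' as a literal character

Fix: Replace '=' with LIKE so 'Car%' is treated as a pattern

Corrected query:
SELECT id, name FROM employees WHERE name LIKE 'Car%'

Result:
id | name 
---+------
6  | Carol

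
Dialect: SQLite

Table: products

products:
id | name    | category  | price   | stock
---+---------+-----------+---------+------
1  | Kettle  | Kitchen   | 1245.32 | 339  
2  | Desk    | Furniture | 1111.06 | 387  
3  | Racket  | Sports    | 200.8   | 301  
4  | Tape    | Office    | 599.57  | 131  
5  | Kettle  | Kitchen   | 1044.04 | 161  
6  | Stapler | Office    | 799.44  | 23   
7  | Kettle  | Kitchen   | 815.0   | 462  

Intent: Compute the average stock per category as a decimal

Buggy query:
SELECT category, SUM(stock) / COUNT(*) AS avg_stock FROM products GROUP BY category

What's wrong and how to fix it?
Bug: Both operands are integers, so '/' performs integer division and truncates

Fix: Cast one side to REAL so the division keeps the fractional part

Corrected query:
SELECT category, SUM(stock) * 1.0 / COUNT(*) AS avg_stock FROM products GROUP BY category

Result:
category  | avg_stock 
----------+-----------
Furniture | 387       
Kitchen   | 320.666667
Office    | 77        
Sports    | 301       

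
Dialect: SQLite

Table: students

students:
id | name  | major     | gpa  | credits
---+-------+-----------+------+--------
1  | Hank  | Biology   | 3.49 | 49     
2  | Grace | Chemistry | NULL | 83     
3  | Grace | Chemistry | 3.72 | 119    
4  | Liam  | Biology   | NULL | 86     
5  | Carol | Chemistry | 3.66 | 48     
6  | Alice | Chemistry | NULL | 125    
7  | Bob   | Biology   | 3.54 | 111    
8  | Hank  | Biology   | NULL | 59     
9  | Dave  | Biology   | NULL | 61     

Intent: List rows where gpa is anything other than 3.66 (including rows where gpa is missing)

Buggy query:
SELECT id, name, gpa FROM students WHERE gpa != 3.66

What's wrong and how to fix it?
Bug: Inequality against NULL is unknown, not true; rows with NULL are dropped

Fix: Handle NULL separately with IS NULL alongside the inequality

Corrected query:
SELECT id, name, gpa FROM students WHERE gpa != 3.66 OR gpa IS NULL

Result:
id | name  | gpa 
---+-------+-----
1  | Hank  | 3.49
2  | Grace | NULL
3  | Grace | 3.72
4  | Liam  | NULL
6  | Alice | NULL
7  | Bob   | 3.54
8  | Hank  | NULL
9  | Dave  | NULL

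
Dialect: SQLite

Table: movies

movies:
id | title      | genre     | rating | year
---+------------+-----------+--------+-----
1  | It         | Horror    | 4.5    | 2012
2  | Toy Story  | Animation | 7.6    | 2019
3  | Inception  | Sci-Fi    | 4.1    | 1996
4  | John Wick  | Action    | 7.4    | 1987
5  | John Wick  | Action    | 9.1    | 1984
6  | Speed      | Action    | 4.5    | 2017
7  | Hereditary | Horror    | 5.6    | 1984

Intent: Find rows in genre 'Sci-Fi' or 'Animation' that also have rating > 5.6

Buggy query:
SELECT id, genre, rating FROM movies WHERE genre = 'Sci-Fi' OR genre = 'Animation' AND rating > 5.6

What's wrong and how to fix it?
Bug: Without parentheses, AND is evaluated before OR, so the rating filter only applies to the 'Animation' branch

Fix: Add parentheses around the OR so the AND applies to both alternatives

Corrected query:
SELECT id, genre, rating FROM movies WHERE (genre = 'Sci-Fi' OR genre = 'Animation') AND rating > 5.6

Result:
id | genre     | rating
---+-----------+-------
2  | Animation | 7.6   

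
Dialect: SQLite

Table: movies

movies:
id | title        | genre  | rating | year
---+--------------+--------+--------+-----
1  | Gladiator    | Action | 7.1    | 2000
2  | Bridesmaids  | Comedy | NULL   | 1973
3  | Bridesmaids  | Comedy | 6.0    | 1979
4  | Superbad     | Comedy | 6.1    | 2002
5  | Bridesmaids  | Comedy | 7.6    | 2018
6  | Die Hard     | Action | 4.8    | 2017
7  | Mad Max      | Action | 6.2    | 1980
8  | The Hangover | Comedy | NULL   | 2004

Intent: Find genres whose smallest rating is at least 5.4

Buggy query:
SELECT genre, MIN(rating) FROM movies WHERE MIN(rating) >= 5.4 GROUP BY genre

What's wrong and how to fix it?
Bug: MIN() in WHERE is a misuse of aggregate

Fix: Replace WHERE with HAVING after the GROUP BY

Corrected query:
SELECT genre, MIN(rating) FROM movies GROUP BY genre HAVING MIN(rating) >= 5.4

Result:
genre  | MIN(rating)
-------+------------
Comedy | 6          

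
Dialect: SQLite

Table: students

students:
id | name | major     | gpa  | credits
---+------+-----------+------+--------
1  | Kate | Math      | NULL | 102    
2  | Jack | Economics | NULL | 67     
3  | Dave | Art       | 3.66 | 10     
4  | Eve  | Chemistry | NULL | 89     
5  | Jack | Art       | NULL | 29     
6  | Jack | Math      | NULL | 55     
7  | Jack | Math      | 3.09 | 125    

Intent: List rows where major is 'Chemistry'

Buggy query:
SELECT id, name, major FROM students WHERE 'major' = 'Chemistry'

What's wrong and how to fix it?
Bug: Single quotes denote string literals in SQL; the column name is being compared as a constant string

Fix: Remove the quotes around the column name (or use double quotes for an identifier)

Corrected query:
SELECT id, name, major FROM students WHERE major = 'Chemistry'

Result:
id | name | major    
---+------+----------
4  | Eve  | Chemistry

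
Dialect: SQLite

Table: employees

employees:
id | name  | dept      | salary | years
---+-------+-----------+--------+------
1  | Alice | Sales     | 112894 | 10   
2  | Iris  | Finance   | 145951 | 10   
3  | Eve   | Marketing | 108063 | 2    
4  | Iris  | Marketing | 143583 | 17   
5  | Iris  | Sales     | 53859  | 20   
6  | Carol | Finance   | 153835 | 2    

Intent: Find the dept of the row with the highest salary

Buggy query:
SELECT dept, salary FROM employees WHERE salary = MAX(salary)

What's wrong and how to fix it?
Bug: MAX(salary) is an aggregate and cannot be used directly in WHERE

Fix: Wrap MAX in a scalar subquery so WHERE compares against a single value

Corrected query:
SELECT dept, salary FROM employees WHERE salary = (SELECT MAX(salary) FROM employees)

Result:
dept    | salary
--------+-------
Finance | 153835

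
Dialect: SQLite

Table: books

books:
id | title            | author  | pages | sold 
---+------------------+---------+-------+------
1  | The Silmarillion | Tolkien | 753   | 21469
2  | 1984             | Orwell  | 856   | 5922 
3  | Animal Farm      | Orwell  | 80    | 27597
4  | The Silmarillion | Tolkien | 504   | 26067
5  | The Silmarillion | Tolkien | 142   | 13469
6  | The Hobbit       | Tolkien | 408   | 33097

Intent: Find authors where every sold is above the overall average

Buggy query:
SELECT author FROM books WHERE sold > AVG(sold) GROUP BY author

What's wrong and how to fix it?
Bug: AVG() is an aggregate; it can't sit directly in WHERE

Fix: Use a subquery for AVG and a HAVING MIN(...) filter so the condition holds for every row in the group

Corrected query:
SELECT author FROM books GROUP BY author HAVING MIN(sold) > (SELECT AVG(sold) FROM books)

Result:
(no rows)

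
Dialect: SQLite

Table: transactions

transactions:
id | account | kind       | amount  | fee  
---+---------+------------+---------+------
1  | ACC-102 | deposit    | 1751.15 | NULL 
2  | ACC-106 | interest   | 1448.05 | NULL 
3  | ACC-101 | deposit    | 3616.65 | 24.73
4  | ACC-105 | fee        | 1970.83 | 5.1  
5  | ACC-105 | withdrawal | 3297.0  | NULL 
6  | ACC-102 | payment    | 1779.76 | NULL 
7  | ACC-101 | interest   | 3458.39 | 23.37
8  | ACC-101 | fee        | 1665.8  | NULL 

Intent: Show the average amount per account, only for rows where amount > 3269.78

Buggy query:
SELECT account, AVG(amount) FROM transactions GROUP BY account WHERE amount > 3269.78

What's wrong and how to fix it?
Bug: Row-level WHERE must come before GROUP BY in the clause order

Fix: Move the WHERE clause before GROUP BY

Corrected query:
SELECT account, AVG(amount) FROM transactions WHERE amount > 3269.78 GROUP BY account

Result:
account | AVG(amount)
--------+------------
ACC-101 | 3537.52    
ACC-105 | 3297       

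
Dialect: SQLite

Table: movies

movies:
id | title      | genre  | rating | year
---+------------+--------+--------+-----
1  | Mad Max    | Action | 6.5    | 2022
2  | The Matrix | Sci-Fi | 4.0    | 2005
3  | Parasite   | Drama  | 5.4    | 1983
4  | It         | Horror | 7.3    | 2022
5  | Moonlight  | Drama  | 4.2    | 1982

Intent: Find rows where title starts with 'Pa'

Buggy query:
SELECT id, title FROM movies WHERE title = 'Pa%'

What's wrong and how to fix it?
Bug: Wildcards only work with LIKE; '=' treats '%' as a literal character

Fix: Use LIKE for wildcard pattern matching

Corrected query:
SELECT id, title FROM movies WHERE title LIKE 'Pa%'

Result:
id | title   
---+---------
3  | Parasite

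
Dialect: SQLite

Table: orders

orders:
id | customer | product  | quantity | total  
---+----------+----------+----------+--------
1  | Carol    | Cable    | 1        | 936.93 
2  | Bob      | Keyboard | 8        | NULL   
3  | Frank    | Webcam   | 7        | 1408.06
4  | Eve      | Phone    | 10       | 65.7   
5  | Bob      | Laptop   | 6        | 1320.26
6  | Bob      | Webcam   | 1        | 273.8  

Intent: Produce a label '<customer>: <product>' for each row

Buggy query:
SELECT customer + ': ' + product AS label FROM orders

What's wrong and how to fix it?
Bug: '+' is numeric addition; on text columns SQLite converts them to 0 instead of concatenating

Fix: Use the || operator for string concatenation

Corrected query:
SELECT customer || ': ' || product AS label FROM orders

Result:
label        
-------------
Carol: Cable 
Bob: Keyboard
Frank: Webcam
Eve: Phone   
Bob: Laptop  
Bob: Webcam  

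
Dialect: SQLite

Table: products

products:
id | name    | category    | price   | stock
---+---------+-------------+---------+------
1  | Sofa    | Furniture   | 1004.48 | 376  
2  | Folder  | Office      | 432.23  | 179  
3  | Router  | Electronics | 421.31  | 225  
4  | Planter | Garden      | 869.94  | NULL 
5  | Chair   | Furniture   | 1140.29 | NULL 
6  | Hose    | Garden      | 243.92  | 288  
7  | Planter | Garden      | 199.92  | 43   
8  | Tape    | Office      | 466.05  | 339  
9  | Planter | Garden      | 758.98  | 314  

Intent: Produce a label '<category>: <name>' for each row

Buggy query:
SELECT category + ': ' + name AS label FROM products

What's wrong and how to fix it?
Bug: '+' is numeric addition; on text columns SQLite converts them to 0 instead of concatenating

Fix: Use the || operator for string concatenation

Corrected query:
SELECT category || ': ' || name AS label FROM products

Result:
label              
-------------------
Furniture: Sofa    
Office: Folder     
Electronics: Router
Garden: Planter    
Furniture: Chair   
Garden: Hose       
Garden: Planter    
Office: Tape       
Garden: Planter    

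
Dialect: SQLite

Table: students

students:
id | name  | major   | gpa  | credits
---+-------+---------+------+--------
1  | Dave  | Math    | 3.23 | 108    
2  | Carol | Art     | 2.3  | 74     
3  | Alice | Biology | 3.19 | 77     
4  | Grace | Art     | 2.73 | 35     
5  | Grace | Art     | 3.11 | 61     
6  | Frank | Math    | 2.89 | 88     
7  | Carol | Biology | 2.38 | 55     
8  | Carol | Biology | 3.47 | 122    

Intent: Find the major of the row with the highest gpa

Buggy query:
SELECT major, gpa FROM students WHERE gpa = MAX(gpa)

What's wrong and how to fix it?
Bug: WHERE is evaluated per row; an aggregate over the whole table isn't defined there

Fix: Use a subquery: WHERE gpa = (SELECT MAX(gpa) FROM students)

Corrected query:
SELECT major, gpa FROM students WHERE gpa = (SELECT MAX(gpa) FROM students)

Result:
major   | gpa 
--------+-----
Biology | 3.47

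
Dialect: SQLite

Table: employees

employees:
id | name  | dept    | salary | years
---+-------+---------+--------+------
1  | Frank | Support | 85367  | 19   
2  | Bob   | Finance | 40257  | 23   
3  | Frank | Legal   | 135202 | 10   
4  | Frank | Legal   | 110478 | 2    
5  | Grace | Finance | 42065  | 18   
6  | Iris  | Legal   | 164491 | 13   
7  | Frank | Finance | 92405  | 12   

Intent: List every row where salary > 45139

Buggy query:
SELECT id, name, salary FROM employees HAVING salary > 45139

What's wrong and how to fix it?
Bug: HAVING filters the output of aggregation, but this query has no GROUP BY and no aggregate functions, so SQLite rejects it (HAVING clause on a non-aggregate query); the condition here is per row

Fix: Replace HAVING with WHERE since the condition applies to individual rows

Corrected query:
SELECT id, name, salary FROM employees WHERE salary > 45139

Result:
id | name  | salary
---+-------+-------
1  | Frank | 85367 
3  | Frank | 135202
4  | Frank | 110478
6  | Iris  | 164491
7  | Frank | 92405 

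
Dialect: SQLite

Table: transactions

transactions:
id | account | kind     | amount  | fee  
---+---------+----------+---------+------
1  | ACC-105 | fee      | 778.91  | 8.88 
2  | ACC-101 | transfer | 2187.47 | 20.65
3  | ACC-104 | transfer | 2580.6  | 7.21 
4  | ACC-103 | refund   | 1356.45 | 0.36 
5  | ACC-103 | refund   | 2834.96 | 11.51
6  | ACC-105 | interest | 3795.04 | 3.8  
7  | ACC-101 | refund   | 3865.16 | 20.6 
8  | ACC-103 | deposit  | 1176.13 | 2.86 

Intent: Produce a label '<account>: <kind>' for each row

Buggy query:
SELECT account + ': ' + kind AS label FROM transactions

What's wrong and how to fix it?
Bug: SQLite uses || for string concatenation; + coerces text to numbers (yielding 0)

Fix: Use the || operator for string concatenation

Corrected query:
SELECT account || ': ' || kind AS label FROM transactions

Result:
label            
-----------------
ACC-105: fee     
ACC-101: transfer
ACC-104: transfer
ACC-103: refund  
ACC-103: refund  
ACC-105: interest
ACC-101: refund  
ACC-103: deposit 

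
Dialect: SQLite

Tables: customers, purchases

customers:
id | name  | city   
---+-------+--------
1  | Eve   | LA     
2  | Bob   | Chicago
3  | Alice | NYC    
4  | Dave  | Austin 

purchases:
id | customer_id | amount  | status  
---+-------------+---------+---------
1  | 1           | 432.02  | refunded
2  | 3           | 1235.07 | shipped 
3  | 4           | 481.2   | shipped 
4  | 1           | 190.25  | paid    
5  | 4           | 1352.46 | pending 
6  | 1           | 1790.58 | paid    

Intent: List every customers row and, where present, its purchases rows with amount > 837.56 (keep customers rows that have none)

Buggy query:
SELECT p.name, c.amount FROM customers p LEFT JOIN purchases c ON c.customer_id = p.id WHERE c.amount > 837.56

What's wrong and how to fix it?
Bug: Filtering c.amount in WHERE discards the NULL rows produced by LEFT JOIN, turning it into an inner join

Fix: Move the right-table condition into the ON clause so unmatched parents are kept

Corrected query:
SELECT p.name, c.amount FROM customers p LEFT JOIN purchases c ON c.customer_id = p.id AND c.amount > 837.56

Result:
name  | amount 
------+--------
Eve   | 1790.58
Bob   | NULL   
Alice | 1235.07
Dave  | 1352.46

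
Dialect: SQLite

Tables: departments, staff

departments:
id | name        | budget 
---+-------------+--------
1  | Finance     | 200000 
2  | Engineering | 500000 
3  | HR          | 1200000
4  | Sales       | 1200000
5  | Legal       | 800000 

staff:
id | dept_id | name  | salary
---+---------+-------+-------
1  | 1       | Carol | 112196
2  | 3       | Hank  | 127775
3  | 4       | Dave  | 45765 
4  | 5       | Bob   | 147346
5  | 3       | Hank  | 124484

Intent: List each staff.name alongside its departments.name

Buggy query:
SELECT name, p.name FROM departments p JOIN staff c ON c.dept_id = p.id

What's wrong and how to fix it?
Bug: 'name' exists in both joined tables, so the database can't tell which one is meant

Fix: Qualify the column with its table alias (c.name)

Corrected query:
SELECT c.name, p.name FROM departments p JOIN staff c ON c.dept_id = p.id

Result:
name  | name   
------+--------
Carol | Finance
Hank  | HR     
Dave  | Sales  
Bob   | Legal  
Hank  | HR     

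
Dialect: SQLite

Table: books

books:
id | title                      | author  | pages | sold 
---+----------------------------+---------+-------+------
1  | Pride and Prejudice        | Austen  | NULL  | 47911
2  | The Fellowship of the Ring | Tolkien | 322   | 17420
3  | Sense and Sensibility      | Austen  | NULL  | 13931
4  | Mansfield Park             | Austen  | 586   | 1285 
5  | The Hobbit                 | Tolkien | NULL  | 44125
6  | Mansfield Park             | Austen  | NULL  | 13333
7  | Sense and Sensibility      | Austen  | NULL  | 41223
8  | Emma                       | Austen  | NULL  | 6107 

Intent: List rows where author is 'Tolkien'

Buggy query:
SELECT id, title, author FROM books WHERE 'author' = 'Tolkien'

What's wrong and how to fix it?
Bug: Single quotes denote string literals in SQL; the column name is being compared as a constant string

Fix: Reference the column as author without single quotes

Corrected query:
SELECT id, title, author FROM books WHERE author = 'Tolkien'

Result:
id | title                      | author 
---+----------------------------+--------
2  | The Fellowship of the Ring | Tolkien
5  | The Hobbit                 | Tolkien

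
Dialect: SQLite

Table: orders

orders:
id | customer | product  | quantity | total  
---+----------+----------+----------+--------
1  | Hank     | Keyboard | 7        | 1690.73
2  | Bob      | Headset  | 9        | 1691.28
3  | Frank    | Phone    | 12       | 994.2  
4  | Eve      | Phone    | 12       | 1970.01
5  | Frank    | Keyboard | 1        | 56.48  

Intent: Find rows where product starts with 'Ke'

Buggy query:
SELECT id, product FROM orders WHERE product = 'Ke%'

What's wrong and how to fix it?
Bug: '=' compares the literal string including the % character; pattern matching needs LIKE

Fix: Replace '=' with LIKE so 'Ke%' is treated as a pattern

Corrected query:
SELECT id, product FROM orders WHERE product LIKE 'Ke%'

Result:
id | product 
---+---------
1  | Keyboard
5  | Keyboard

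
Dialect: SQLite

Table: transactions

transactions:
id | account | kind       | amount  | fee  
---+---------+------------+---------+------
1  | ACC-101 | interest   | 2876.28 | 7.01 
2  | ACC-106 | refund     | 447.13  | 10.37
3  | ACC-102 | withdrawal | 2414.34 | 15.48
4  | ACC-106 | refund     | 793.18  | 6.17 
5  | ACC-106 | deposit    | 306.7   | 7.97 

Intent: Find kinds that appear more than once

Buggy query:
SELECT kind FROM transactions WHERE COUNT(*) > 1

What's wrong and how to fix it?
Bug: COUNT(*) is an aggregate and cannot be used in WHERE

Fix: Group first, then use HAVING for the count condition

Corrected query:
SELECT kind FROM transactions GROUP BY kind HAVING COUNT(*) > 1

Result:
kind  
------
refund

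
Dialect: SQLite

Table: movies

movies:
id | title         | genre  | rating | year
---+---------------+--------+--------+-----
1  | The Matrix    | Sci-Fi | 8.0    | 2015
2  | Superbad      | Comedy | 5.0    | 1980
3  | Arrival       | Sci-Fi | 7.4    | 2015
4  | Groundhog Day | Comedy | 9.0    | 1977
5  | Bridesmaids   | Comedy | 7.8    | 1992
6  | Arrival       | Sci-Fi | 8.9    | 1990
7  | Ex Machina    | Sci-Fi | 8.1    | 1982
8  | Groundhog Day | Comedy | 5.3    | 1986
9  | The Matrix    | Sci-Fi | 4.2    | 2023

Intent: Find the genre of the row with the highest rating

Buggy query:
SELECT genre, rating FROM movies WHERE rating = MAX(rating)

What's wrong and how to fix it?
Bug: WHERE is evaluated per row; an aggregate over the whole table isn't defined there

Fix: Use a subquery: WHERE rating = (SELECT MAX(rating) FROM movies)

Corrected query:
SELECT genre, rating FROM movies WHERE rating = (SELECT MAX(rating) FROM movies)

Result:
genre  | rating
-------+-------
Comedy | 9     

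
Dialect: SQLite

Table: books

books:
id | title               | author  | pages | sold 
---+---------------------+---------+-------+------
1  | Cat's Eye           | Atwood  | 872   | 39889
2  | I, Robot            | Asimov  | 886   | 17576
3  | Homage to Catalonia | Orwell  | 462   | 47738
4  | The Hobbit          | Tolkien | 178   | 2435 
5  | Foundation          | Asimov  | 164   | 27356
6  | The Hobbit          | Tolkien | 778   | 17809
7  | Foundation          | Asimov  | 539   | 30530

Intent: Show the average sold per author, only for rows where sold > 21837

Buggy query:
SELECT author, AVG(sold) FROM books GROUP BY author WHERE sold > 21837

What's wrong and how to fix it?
Bug: WHERE cannot follow GROUP BY

Fix: Place WHERE between FROM and GROUP BY

Corrected query:
SELECT author, AVG(sold) FROM books WHERE sold > 21837 GROUP BY author

Result:
author | AVG(sold)
-------+----------
Asimov | 28943    
Atwood | 39889    
Orwell | 47738    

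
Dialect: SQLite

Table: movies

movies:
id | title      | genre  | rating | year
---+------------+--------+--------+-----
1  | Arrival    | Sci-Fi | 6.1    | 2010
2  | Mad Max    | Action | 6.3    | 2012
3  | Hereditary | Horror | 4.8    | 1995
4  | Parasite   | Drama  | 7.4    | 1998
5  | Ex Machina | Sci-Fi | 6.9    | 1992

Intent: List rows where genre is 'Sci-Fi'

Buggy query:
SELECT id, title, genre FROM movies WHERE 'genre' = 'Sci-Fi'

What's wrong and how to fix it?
Bug: 'genre' in single quotes is a string literal, not the column; the comparison is literal-vs-literal and never true

Fix: Reference the column as genre without single quotes

Corrected query:
SELECT id, title, genre FROM movies WHERE genre = 'Sci-Fi'

Result:
id | title      | genre 
---+------------+-------
1  | Arrival    | Sci-Fi
5  | Ex Machina | Sci-Fi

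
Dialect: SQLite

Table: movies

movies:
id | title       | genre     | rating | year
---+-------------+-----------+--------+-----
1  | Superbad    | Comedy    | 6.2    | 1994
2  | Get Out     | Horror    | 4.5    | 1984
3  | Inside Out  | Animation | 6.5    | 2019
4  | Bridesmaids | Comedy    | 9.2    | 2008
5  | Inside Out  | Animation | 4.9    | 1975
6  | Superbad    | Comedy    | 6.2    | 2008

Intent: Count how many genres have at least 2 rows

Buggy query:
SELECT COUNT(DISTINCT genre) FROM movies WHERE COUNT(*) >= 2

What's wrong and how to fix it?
Bug: WHERE filters individual rows, not groups, so a group-level COUNT is invalid there

Fix: Group first with HAVING COUNT(*) >= 2, then COUNT the resulting groups

Corrected query:
SELECT COUNT(*) FROM (SELECT genre FROM movies GROUP BY genre HAVING COUNT(*) >= 2)

Result:
COUNT(*)
--------
2       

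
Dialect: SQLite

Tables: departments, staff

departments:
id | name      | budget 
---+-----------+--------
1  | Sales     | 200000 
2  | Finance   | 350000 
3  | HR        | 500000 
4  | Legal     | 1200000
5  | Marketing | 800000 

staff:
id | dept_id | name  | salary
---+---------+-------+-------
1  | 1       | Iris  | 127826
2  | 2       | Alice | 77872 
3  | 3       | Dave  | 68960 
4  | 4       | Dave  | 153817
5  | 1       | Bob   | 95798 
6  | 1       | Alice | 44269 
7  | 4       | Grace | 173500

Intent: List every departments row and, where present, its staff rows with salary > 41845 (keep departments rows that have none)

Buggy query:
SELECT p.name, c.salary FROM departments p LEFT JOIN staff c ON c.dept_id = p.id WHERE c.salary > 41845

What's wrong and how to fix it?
Bug: Filtering c.salary in WHERE discards the NULL rows produced by LEFT JOIN, turning it into an inner join

Fix: Put 'c.salary > 41845' in the JOIN's ON clause instead of WHERE

Corrected query:
SELECT p.name, c.salary FROM departments p LEFT JOIN staff c ON c.dept_id = p.id AND c.salary > 41845

Result:
name      | salary
----------+-------
Sales     | 44269 
Sales     | 95798 
Sales     | 127826
Finance   | 77872 
HR        | 68960 
Legal     | 153817
Legal     | 173500
Marketing | NULL  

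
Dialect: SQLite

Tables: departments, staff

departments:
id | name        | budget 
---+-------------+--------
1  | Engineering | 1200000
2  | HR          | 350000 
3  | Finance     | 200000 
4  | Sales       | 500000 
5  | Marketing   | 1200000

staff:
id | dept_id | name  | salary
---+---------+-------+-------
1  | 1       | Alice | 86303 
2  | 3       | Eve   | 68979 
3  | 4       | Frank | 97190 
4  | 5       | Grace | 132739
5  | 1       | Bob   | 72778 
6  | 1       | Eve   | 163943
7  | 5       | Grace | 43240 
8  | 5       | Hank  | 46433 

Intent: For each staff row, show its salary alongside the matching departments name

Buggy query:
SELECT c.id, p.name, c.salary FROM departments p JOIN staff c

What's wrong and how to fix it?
Bug: Missing join condition: each staff row is matched to all departments rows instead of just its own

Fix: Specify the join condition linking the foreign key to the parent id

Corrected query:
SELECT c.id, p.name, c.salary FROM departments p JOIN staff c ON c.dept_id = p.id

Result:
id | name        | salary
---+-------------+-------
1  | Engineering | 86303 
2  | Finance     | 68979 
3  | Sales       | 97190 
4  | Marketing   | 132739
5  | Engineering | 72778 
6  | Engineering | 163943
7  | Marketing   | 43240 
8  | Marketing   | 46433 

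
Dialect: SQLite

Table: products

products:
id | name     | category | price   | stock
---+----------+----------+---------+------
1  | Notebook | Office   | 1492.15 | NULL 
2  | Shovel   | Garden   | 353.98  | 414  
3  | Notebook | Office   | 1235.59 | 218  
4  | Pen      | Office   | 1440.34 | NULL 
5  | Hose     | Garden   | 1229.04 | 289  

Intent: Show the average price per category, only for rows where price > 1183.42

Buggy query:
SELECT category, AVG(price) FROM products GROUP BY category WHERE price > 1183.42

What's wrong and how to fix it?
Bug: Row-level WHERE must come before GROUP BY in the clause order

Fix: Move the WHERE clause before GROUP BY

Corrected query:
SELECT category, AVG(price) FROM products WHERE price > 1183.42 GROUP BY category

Result:
category | AVG(price)
---------+-----------
Garden   | 1229.04   
Office   | 1389.36   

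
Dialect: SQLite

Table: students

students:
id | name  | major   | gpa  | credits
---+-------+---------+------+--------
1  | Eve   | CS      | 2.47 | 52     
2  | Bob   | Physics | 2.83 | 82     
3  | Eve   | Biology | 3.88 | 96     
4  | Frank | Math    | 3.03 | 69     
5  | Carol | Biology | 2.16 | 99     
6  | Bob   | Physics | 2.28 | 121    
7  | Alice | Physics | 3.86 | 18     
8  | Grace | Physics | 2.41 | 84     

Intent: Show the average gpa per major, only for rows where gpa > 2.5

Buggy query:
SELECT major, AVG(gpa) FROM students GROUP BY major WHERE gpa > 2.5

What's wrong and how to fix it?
Bug: WHERE cannot follow GROUP BY

Fix: Move the WHERE clause before GROUP BY

Corrected query:
SELECT major, AVG(gpa) FROM students WHERE gpa > 2.5 GROUP BY major

Result:
major   | AVG(gpa)
--------+---------
Biology | 3.88    
Math    | 3.03    
Physics | 3.345   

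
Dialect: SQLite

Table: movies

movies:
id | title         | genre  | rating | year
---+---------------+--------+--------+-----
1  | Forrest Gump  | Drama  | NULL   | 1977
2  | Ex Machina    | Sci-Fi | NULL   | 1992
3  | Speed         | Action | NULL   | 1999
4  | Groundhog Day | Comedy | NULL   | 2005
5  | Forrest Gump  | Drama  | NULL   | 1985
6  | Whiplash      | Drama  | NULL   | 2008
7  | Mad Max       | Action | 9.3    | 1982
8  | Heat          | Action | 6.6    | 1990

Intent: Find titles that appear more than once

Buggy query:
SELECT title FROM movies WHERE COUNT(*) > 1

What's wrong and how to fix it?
Bug: COUNT(*) is an aggregate and cannot be used in WHERE

Fix: Group first, then use HAVING for the count condition

Corrected query:
SELECT title FROM movies GROUP BY title HAVING COUNT(*) > 1

Result:
title       
------------
Forrest Gump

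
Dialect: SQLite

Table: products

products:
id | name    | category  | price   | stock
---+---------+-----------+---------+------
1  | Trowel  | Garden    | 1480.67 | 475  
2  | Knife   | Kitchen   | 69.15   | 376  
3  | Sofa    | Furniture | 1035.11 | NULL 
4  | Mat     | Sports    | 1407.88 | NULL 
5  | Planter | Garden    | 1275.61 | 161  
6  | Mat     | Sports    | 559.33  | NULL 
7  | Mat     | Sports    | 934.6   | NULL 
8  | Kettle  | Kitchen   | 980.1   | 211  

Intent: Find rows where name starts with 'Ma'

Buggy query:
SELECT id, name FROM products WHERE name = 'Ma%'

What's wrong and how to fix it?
Bug: '=' compares the literal string including the % character; pattern matching needs LIKE

Fix: Replace '=' with LIKE so 'Ma%' is treated as a pattern

Corrected query:
SELECT id, name FROM products WHERE name LIKE 'Ma%'

Result:
id | name
---+-----
4  | Mat 
6  | Mat 
7  | Mat 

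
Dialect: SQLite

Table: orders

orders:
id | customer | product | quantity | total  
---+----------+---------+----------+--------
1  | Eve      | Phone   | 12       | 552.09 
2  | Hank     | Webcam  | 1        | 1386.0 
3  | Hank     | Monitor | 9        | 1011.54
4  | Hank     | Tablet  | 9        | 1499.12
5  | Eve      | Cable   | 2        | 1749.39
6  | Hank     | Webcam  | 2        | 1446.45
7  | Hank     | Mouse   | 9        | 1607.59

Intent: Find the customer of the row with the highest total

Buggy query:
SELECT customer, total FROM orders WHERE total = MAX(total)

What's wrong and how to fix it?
Bug: MAX(total) is an aggregate and cannot be used directly in WHERE

Fix: Wrap MAX in a scalar subquery so WHERE compares against a single value

Corrected query:
SELECT customer, total FROM orders WHERE total = (SELECT MAX(total) FROM orders)

Result:
customer | total  
---------+--------
Eve      | 1749.39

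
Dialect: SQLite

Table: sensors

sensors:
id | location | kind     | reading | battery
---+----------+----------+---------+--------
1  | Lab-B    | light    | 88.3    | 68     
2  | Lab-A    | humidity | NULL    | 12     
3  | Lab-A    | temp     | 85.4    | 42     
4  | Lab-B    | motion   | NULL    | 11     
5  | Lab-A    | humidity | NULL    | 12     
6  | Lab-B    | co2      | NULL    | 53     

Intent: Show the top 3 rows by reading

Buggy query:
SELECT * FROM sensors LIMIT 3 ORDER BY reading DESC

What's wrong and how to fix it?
Bug: ORDER BY cannot follow LIMIT; LIMIT is the final clause

Fix: Swap the clauses: ORDER BY first, then LIMIT

Corrected query:
SELECT * FROM sensors ORDER BY reading DESC LIMIT 3

Result:
id | location | kind     | reading | battery
---+----------+----------+---------+--------
1  | Lab-B    | light    | 88.3    | 68     
3  | Lab-A    | temp     | 85.4    | 42     
2  | Lab-A    | humidity | NULL    | 12     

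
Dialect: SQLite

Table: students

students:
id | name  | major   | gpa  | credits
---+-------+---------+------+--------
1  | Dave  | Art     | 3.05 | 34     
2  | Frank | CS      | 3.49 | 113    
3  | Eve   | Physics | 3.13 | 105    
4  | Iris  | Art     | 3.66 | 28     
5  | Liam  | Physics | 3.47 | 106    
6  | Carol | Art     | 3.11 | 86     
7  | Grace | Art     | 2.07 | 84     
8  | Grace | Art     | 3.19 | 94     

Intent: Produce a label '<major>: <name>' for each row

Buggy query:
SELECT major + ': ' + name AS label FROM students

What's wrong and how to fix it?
Bug: '+' is numeric addition; on text columns SQLite converts them to 0 instead of concatenating

Fix: Use the || operator for string concatenation

Corrected query:
SELECT major || ': ' || name AS label FROM students

Result:
label        
-------------
Art: Dave    
CS: Frank    
Physics: Eve 
Art: Iris    
Physics: Liam
Art: Carol   
Art: Grace   
Art: Grace   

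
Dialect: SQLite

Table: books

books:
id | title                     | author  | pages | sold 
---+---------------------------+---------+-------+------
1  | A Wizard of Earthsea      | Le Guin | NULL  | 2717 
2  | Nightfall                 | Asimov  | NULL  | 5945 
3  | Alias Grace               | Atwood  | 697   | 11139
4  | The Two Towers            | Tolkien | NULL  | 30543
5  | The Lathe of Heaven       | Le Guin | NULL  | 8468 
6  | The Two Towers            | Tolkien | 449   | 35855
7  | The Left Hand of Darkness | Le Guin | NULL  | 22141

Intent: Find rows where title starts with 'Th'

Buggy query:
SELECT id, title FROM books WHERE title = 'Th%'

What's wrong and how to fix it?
Bug: Wildcards only work with LIKE; '=' treats '%' as a literal character

Fix: Replace '=' with LIKE so 'Th%' is treated as a pattern

Corrected query:
SELECT id, title FROM books WHERE title LIKE 'Th%'

Result:
id | title                    
---+--------------------------
4  | The Two Towers           
5  | The Lathe of Heaven      
6  | The Two Towers           
7  | The Left Hand of Darkness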